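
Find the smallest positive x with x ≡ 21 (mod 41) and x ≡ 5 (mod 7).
103

Using Chinese Remainder Theorem:
M = 41 × 7 = 287
M1 = 7, M2 = 41
y1 = 7^(-1) mod 41 = 6
y2 = 41^(-1) mod 7 = 6
x = (21×7×6 + 5×41×6) mod 287 = 103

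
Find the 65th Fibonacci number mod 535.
120

Matrix identity: Q^n = [[F_(n+1), F_n], [F_n, F_(n-1)]] with Q = [[1,1],[1,0]].
n = 65 = 1000001₂. Square-and-multiply, entries mod 535:
Q^1 = [[1,1],[1,0]]
Q^2 = (Q^1)² = [[2,1],[1,1]]
Q^4 = (Q^2)² = [[5,3],[3,2]]
Q^8 = (Q^4)² = [[34,21],[21,13]]
Q^16 = (Q^8)² = [[527,452],[452,75]]
Q^32 = (Q^16)² = [[533,324],[324,209]]
Q^65 = (Q^32)²·Q = [[313,120],[120,193]]
F_65 mod 535 = Q^65[0][1] = 120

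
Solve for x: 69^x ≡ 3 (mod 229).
92

Baby-step giant-step with step n = ⌈√229⌉ = 16.
Baby steps 69^j mod 229 (j:value) for j=0..15: 0:1, 1:69, 2:181, 3:123, 4:14, 5:50, 6:15, 7:119, 8:196, 9:13, 10:210, 11:63, 12:225, 13:182, 14:192, 15:195.
Giant-step multiplier: 69^(-16) ≡ 69^(228-16) = 69^212 ≡ 184 (mod 229).
Giant steps γ_i = 3·184^i mod 229: γ_0=3, γ_1=94, γ_2=121, γ_3=51, γ_4=224, γ_5=225 (in table at j=12).
x = i·n + j = 5·16 + 12 = 92.
Check: 69^92 ≡ 3 (mod 229).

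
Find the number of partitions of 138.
12292341831

p(n) counts ways to write n as a sum of positive integers (order ignored).
Euler's pentagonal recurrence: p(k) = p(k-1) + p(k-2) - p(k-5) - p(k-7) + p(k-12) + p(k-15) - ... (offsets j(3j∓1)/2, signs ++--, p(0)=1, p(<0)=0).
DP table for k = 0..137: p(0)=1, p(1)=1, p(2)=2, p(3)=3, p(4)=5, p(5)=7, p(6)=11, p(7)=15, p(8)=22, p(9)=30, p(10)=42, p(11)=56, p(12)=77, p(13)=101, p(14)=135, p(15)=176, p(16)=231, p(17)=297, p(18)=385, p(19)=490, p(20)=627, p(21)=792, p(22)=1002, p(23)=1255, p(24)=1575, p(25)=1958, p(26)=2436, p(27)=3010, p(28)=3718, p(29)=4565, p(30)=5604, p(31)=6842, p(32)=8349, p(33)=10143, p(34)=12310, p(35)=14883, p(36)=17977, p(37)=21637, p(38)=26015, p(39)=31185, p(40)=37338, p(41)=44583, p(42)=53174, p(43)=63261, p(44)=75175, p(45)=89134, p(46)=105558, p(47)=124754, p(48)=147273, p(49)=173525, p(50)=204226, p(51)=239943, p(52)=281589, p(53)=329931, p(54)=386155, p(55)=451276, p(56)=526823, p(57)=614154, p(58)=715220, p(59)=831820, p(60)=966467, p(61)=1121505, p(62)=1300156, p(63)=1505499, p(64)=1741630, p(65)=2012558, p(66)=2323520, p(67)=2679689, p(68)=3087735, p(69)=3554345, p(70)=4087968, p(71)=4697205, p(72)=5392783, p(73)=6185689, p(74)=7089500, p(75)=8118264, p(76)=9289091, p(77)=10619863, p(78)=12132164, p(79)=13848650, p(80)=15796476, p(81)=18004327, p(82)=20506255, p(83)=23338469, p(84)=26543660, p(85)=30167357, p(86)=34262962, p(87)=38887673, p(88)=44108109, p(89)=49995925, p(90)=56634173, p(91)=64112359, p(92)=72533807, p(93)=82010177, p(94)=92669720, p(95)=104651419, p(96)=118114304, p(97)=133230930, p(98)=150198136, p(99)=169229875, p(100)=190569292, p(101)=214481126, p(102)=241265379, p(103)=271248950, p(104)=304801365, p(105)=342325709, p(106)=384276336, p(107)=431149389, p(108)=483502844, p(109)=541946240, p(110)=607163746, p(111)=679903203, p(112)=761002156, p(113)=851376628, p(114)=952050665, p(115)=1064144451, p(116)=1188908248, p(117)=1327710076, p(118)=1482074143, p(119)=1653668665, p(120)=1844349560, p(121)=2056148051, p(122)=2291320912, p(123)=2552338241, p(124)=2841940500, p(125)=3163127352, p(126)=3519222692, p(127)=3913864295, p(128)=4351078600, p(129)=4835271870, p(130)=5371315400, p(131)=5964539504, p(132)=6620830889, p(133)=7346629512, p(134)=8149040695, p(135)=9035836076, p(136)=10015581680, p(137)=11097645016.
Final step: p(138) = p(137) + p(136) - p(133) - p(131) + p(126) + p(123) - p(116) - p(112) + p(103) + p(98) - p(87) - p(81) + p(68) + p(61) - p(46) - p(38) + p(21) + p(12)
= 11097645016 + 10015581680 - 7346629512 - 5964539504 + 3519222692 + 2552338241 - 1188908248 - 761002156 + 271248950 + 150198136 - 38887673 - 18004327 + 3087735 + 1121505 - 105558 - 26015 + 792 + 77
= 12292341831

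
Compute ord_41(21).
20

41 is prime, so ord(21) divides φ(41) = 40.
Divisors of 40: 1, 2, 4, 5, 8, 10, 20, 40.
Repeated squaring: 21^1 ≡ 21, 21^2 ≡ 31, 21^4 ≡ 18, 21^8 ≡ 37, 21^16 ≡ 16, 21^32 ≡ 10 (mod 41).
Test 21^d mod 41 for each divisor d in increasing order:
21^1 ≡ 21
21^2 ≡ 31
21^4 ≡ 18
21^5 = 21^4·21^1 ≡ 9
21^8 ≡ 37
21^10 = 21^8·21^2 ≡ 40
21^20 = 21^16·21^4 ≡ 1  ← first divisor giving 1
The order is 20.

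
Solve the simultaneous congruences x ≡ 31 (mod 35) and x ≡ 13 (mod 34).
591

Using Chinese Remainder Theorem:
M = 35 × 34 = 1190
M1 = 34, M2 = 35
y1 = 34^(-1) mod 35 = 34
y2 = 35^(-1) mod 34 = 1
x = (31×34×34 + 13×35×1) mod 1190 = 591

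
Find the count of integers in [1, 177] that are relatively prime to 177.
116

177 = 3 × 59
φ(n) = n × ∏(1 - 1/p) for each prime p dividing n
φ(177) = 177 × (1 - 1/3) × (1 - 1/59) = 116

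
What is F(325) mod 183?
56

Matrix identity: Q^n = [[F_(n+1), F_n], [F_n, F_(n-1)]] with Q = [[1,1],[1,0]].
n = 325 = 101000101₂. Square-and-multiply, entries mod 183:
Q^1 = [[1,1],[1,0]]
Q^2 = (Q^1)² = [[2,1],[1,1]]
Q^5 = (Q^2)²·Q = [[8,5],[5,3]]
Q^10 = (Q^5)² = [[89,55],[55,34]]
Q^20 = (Q^10)² = [[149,177],[177,155]]
Q^40 = (Q^20)² = [[94,6],[6,88]]
Q^81 = (Q^40)²·Q = [[82,88],[88,177]]
Q^162 = (Q^81)² = [[11,100],[100,94]]
Q^325 = (Q^162)²·Q = [[125,56],[56,69]]
F_325 mod 183 = Q^325[0][1] = 56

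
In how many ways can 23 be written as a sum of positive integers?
1255

p(n) counts ways to write n as a sum of positive integers (order ignored).
Euler's pentagonal recurrence: p(k) = p(k-1) + p(k-2) - p(k-5) - p(k-7) + p(k-12) + p(k-15) - ... (offsets j(3j∓1)/2, signs ++--, p(0)=1, p(<0)=0).
DP table for k = 0..22: p(0)=1, p(1)=1, p(2)=2, p(3)=3, p(4)=5, p(5)=7, p(6)=11, p(7)=15, p(8)=22, p(9)=30, p(10)=42, p(11)=56, p(12)=77, p(13)=101, p(14)=135, p(15)=176, p(16)=231, p(17)=297, p(18)=385, p(19)=490, p(20)=627, p(21)=792, p(22)=1002.
Final step: p(23) = p(22) + p(21) - p(18) - p(16) + p(11) + p(8) - p(1)
= 1002 + 792 - 385 - 231 + 56 + 22 - 1
= 1255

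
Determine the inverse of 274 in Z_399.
316

gcd(274, 399) = 1, so the inverse exists.
Extended Euclidean algorithm on (399, 274):
399 = 1 × 274 + 125  ⟹  125 = (1)·399 + (-1)·274
274 = 2 × 125 + 24  ⟹  24 = (-2)·399 + (3)·274
125 = 5 × 24 + 5  ⟹  5 = (11)·399 + (-16)·274
24 = 4 × 5 + 4  ⟹  4 = (-46)·399 + (67)·274
5 = 1 × 4 + 1  ⟹  1 = (57)·399 + (-83)·274
So (-83)·274 ≡ 1 (mod 399), i.e. 274^(-1) ≡ -83 ≡ 316 (mod 399).
Check: 274 × 316 = 86584 ≡ 1 (mod 399)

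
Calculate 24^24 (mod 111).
63

Repeated squaring. Binary of 24 = 11000.
24^1 ≡ 24 (mod 111); 24^2 ≡ 21 (mod 111); 24^4 ≡ 108 (mod 111); 24^8 ≡ 9 (mod 111); 24^16 ≡ 81 (mod 111)
24^24 = 24^8 × 24^16 ≡ 63 (mod 111)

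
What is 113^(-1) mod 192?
17

gcd(113, 192) = 1, so the inverse exists.
Extended Euclidean algorithm on (192, 113):
192 = 1 × 113 + 79  ⟹  79 = (1)·192 + (-1)·113
113 = 1 × 79 + 34  ⟹  34 = (-1)·192 + (2)·113
79 = 2 × 34 + 11  ⟹  11 = (3)·192 + (-5)·113
34 = 3 × 11 + 1  ⟹  1 = (-10)·192 + (17)·113
So (17)·113 ≡ 1 (mod 192), i.e. 113^(-1) ≡ 17 (mod 192).
Check: 113 × 17 = 1921 ≡ 1 (mod 192)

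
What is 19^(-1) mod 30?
19

gcd(19, 30) = 1, so the inverse exists.
Extended Euclidean algorithm on (30, 19):
30 = 1 × 19 + 11  ⟹  11 = (1)·30 + (-1)·19
19 = 1 × 11 + 8  ⟹  8 = (-1)·30 + (2)·19
11 = 1 × 8 + 3  ⟹  3 = (2)·30 + (-3)·19
8 = 2 × 3 + 2  ⟹  2 = (-5)·30 + (8)·19
3 = 1 × 2 + 1  ⟹  1 = (7)·30 + (-11)·19
So (-11)·19 ≡ 1 (mod 30), i.e. 19^(-1) ≡ -11 ≡ 19 (mod 30).
Check: 19 × 19 = 361 ≡ 1 (mod 30)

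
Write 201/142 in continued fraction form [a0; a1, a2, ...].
[1; 2, 2, 2, 5, 2]

Euclidean algorithm steps:
201 = 1 × 142 + 59
142 = 2 × 59 + 24
59 = 2 × 24 + 11
24 = 2 × 11 + 2
11 = 5 × 2 + 1
2 = 2 × 1 + 0
Continued fraction: [1; 2, 2, 2, 5, 2]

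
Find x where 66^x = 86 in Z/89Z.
17

Baby-step giant-step with step n = ⌈√89⌉ = 10.
Baby steps 66^j mod 89 (j:value) for j=0..9: 0:1, 1:66, 2:84, 3:26, 4:25, 5:48, 6:53, 7:27, 8:2, 9:43.
Giant-step multiplier: 66^(-10) ≡ 66^(88-10) = 66^78 ≡ 80 (mod 89).
Giant steps γ_i = 86·80^i mod 89: γ_0=86, γ_1=27 (in table at j=7).
x = i·n + j = 1·10 + 7 = 17.
Check: 66^17 ≡ 86 (mod 89).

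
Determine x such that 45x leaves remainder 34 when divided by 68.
x ≡ 34 (mod 68)

gcd(45, 68) = 1, which divides 34, so solutions exist.
Find 45^(-1) mod 68 by the extended Euclidean algorithm:
68 = 1 × 45 + 23  ⟹  23 = (1)·68 + (-1)·45
45 = 1 × 23 + 22  ⟹  22 = (-1)·68 + (2)·45
23 = 1 × 22 + 1  ⟹  1 = (2)·68 + (-3)·45
So (-3)·45 ≡ 1 (mod 68), i.e. 45^(-1) ≡ -3 ≡ 65 (mod 68).
x ≡ 65 × 34 = 2210 ≡ 34 (mod 68).
Check: 45 × 34 = 1530 ≡ 34 (mod 68).
Unique solution: x ≡ 34 (mod 68)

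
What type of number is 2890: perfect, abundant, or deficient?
deficient

Proper divisors of 2890: sum = 1 + 2 + 5 + 10 + 17 + 34 + 85 + 170 + 289 + 578 + 1445 = 2636
Since 2636 < 2890, 2890 is deficient.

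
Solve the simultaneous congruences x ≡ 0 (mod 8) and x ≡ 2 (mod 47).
96

Using Chinese Remainder Theorem:
M = 8 × 47 = 376
M1 = 47, M2 = 8
y1 = 47^(-1) mod 8 = 7
y2 = 8^(-1) mod 47 = 6
x = (0×47×7 + 2×8×6) mod 376 = 96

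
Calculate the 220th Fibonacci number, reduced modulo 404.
99

Matrix identity: Q^n = [[F_(n+1), F_n], [F_n, F_(n-1)]] with Q = [[1,1],[1,0]].
n = 220 = 11011100₂. Square-and-multiply, entries mod 404:
Q^1 = [[1,1],[1,0]]
Q^3 = (Q^1)²·Q = [[3,2],[2,1]]
Q^6 = (Q^3)² = [[13,8],[8,5]]
Q^13 = (Q^6)²·Q = [[377,233],[233,144]]
Q^27 = (Q^13)²·Q = [[267,74],[74,193]]
Q^55 = (Q^27)²·Q = [[109,5],[5,104]]
Q^110 = (Q^55)² = [[190,257],[257,337]]
Q^220 = (Q^110)² = [[341,99],[99,242]]
F_220 mod 404 = Q^220[0][1] = 99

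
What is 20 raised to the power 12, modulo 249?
37

Repeated squaring. Binary of 12 = 1100.
20^1 ≡ 20 (mod 249); 20^2 ≡ 151 (mod 249); 20^4 ≡ 142 (mod 249); 20^8 ≡ 244 (mod 249)
20^12 = 20^4 × 20^8 ≡ 37 (mod 249)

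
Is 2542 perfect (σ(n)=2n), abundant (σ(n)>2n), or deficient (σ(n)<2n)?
deficient

Proper divisors of 2542: sum = 1 + 2 + 31 + 41 + 62 + 82 + 1271 = 1490
Since 1490 < 2542, 2542 is deficient.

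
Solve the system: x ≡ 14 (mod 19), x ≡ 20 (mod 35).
90

Using Chinese Remainder Theorem:
M = 19 × 35 = 665
M1 = 35, M2 = 19
y1 = 35^(-1) mod 19 = 6
y2 = 19^(-1) mod 35 = 24
x = (14×35×6 + 20×19×24) mod 665 = 90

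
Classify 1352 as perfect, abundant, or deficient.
abundant

Proper divisors of 1352: sum = 1 + 2 + 4 + 8 + 13 + 26 + 52 + 104 + 169 + 338 + 676 = 1393
Since 1393 > 1352, 1352 is abundant.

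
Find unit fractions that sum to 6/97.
1/17 + 1/330 + 1/544170

Greedy algorithm:
6/97: ceiling(97/6) = 17, use 1/17
5/1649: ceiling(1649/5) = 330, use 1/330
1/544170: ceiling(544170/1) = 544170, use 1/544170
Result: 6/97 = 1/17 + 1/330 + 1/544170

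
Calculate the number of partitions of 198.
3345365983698

p(n) counts ways to write n as a sum of positive integers (order ignored).
Euler's pentagonal recurrence: p(k) = p(k-1) + p(k-2) - p(k-5) - p(k-7) + p(k-12) + p(k-15) - ... (offsets j(3j∓1)/2, signs ++--, p(0)=1, p(<0)=0).
DP table for k = 0..197: p(0)=1, p(1)=1, p(2)=2, p(3)=3, p(4)=5, p(5)=7, p(6)=11, p(7)=15, p(8)=22, p(9)=30, p(10)=42, p(11)=56, p(12)=77, p(13)=101, p(14)=135, p(15)=176, p(16)=231, p(17)=297, p(18)=385, p(19)=490, p(20)=627, p(21)=792, p(22)=1002, p(23)=1255, p(24)=1575, p(25)=1958, p(26)=2436, p(27)=3010, p(28)=3718, p(29)=4565, p(30)=5604, p(31)=6842, p(32)=8349, p(33)=10143, p(34)=12310, p(35)=14883, p(36)=17977, p(37)=21637, p(38)=26015, p(39)=31185, p(40)=37338, p(41)=44583, p(42)=53174, p(43)=63261, p(44)=75175, p(45)=89134, p(46)=105558, p(47)=124754, p(48)=147273, p(49)=173525, p(50)=204226, p(51)=239943, p(52)=281589, p(53)=329931, p(54)=386155, p(55)=451276, p(56)=526823, p(57)=614154, p(58)=715220, p(59)=831820, p(60)=966467, p(61)=1121505, p(62)=1300156, p(63)=1505499, p(64)=1741630, p(65)=2012558, p(66)=2323520, p(67)=2679689, p(68)=3087735, p(69)=3554345, p(70)=4087968, p(71)=4697205, p(72)=5392783, p(73)=6185689, p(74)=7089500, p(75)=8118264, p(76)=9289091, p(77)=10619863, p(78)=12132164, p(79)=13848650, p(80)=15796476, p(81)=18004327, p(82)=20506255, p(83)=23338469, p(84)=26543660, p(85)=30167357, p(86)=34262962, p(87)=38887673, p(88)=44108109, p(89)=49995925, p(90)=56634173, p(91)=64112359, p(92)=72533807, p(93)=82010177, p(94)=92669720, p(95)=104651419, p(96)=118114304, p(97)=133230930, p(98)=150198136, p(99)=169229875, p(100)=190569292, p(101)=214481126, p(102)=241265379, p(103)=271248950, p(104)=304801365, p(105)=342325709, p(106)=384276336, p(107)=431149389, p(108)=483502844, p(109)=541946240, p(110)=607163746, p(111)=679903203, p(112)=761002156, p(113)=851376628, p(114)=952050665, p(115)=1064144451, p(116)=1188908248, p(117)=1327710076, p(118)=1482074143, p(119)=1653668665, p(120)=1844349560, p(121)=2056148051, p(122)=2291320912, p(123)=2552338241, p(124)=2841940500, p(125)=3163127352, p(126)=3519222692, p(127)=3913864295, p(128)=4351078600, p(129)=4835271870, p(130)=5371315400, p(131)=5964539504, p(132)=6620830889, p(133)=7346629512, p(134)=8149040695, p(135)=9035836076, p(136)=10015581680, p(137)=11097645016, p(138)=12292341831, p(139)=13610949895, p(140)=15065878135, p(141)=16670689208, p(142)=18440293320, p(143)=20390982757, p(144)=22540654445, p(145)=24908858009, p(146)=27517052599, p(147)=30388671978, p(148)=33549419497, p(149)=37027355200, p(150)=40853235313, p(151)=45060624582, p(152)=49686288421, p(153)=54770336324, p(154)=60356673280, p(155)=66493182097, p(156)=73232243759, p(157)=80630964769, p(158)=88751778802, p(159)=97662728555, p(160)=107438159466, p(161)=118159068427, p(162)=129913904637, p(163)=142798995930, p(164)=156919475295, p(165)=172389800255, p(166)=189334822579, p(167)=207890420102, p(168)=228204732751, p(169)=250438925115, p(170)=274768617130, p(171)=301384802048, p(172)=330495499613, p(173)=362326859895, p(174)=397125074750, p(175)=435157697830, p(176)=476715857290, p(177)=522115831195, p(178)=571701605655, p(179)=625846753120, p(180)=684957390936, p(181)=749474411781, p(182)=819876908323, p(183)=896684817527, p(184)=980462880430, p(185)=1071823774337, p(186)=1171432692373, p(187)=1280011042268, p(188)=1398341745571, p(189)=1527273599625, p(190)=1667727404093, p(191)=1820701100652, p(192)=1987276856363, p(193)=2168627105469, p(194)=2366022741845, p(195)=2580840212973, p(196)=2814570987591, p(197)=3068829878530.
Final step: p(198) = p(197) + p(196) - p(193) - p(191) + p(186) + p(183) - p(176) - p(172) + p(163) + p(158) - p(147) - p(141) + p(128) + p(121) - p(106) - p(98) + p(81) + p(72) - p(53) - p(43) + p(22) + p(11)
= 3068829878530 + 2814570987591 - 2168627105469 - 1820701100652 + 1171432692373 + 896684817527 - 476715857290 - 330495499613 + 142798995930 + 88751778802 - 30388671978 - 16670689208 + 4351078600 + 2056148051 - 384276336 - 150198136 + 18004327 + 5392783 - 329931 - 63261 + 1002 + 56
= 3345365983698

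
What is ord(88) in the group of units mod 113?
56

113 is prime, so ord(88) divides φ(113) = 112.
Divisors of 112: 1, 2, 4, 7, 8, 14, 16, 28, 56, 112.
Repeated squaring: 88^1 ≡ 88, 88^2 ≡ 60, 88^4 ≡ 97, 88^8 ≡ 30, 88^16 ≡ 109, 88^32 ≡ 16, 88^64 ≡ 30 (mod 113).
Test 88^d mod 113 for each divisor d in increasing order:
88^1 ≡ 88
88^2 ≡ 60
88^4 ≡ 97
88^7 = 88^4·88^2·88^1 ≡ 44
88^8 ≡ 30
88^14 = 88^8·88^4·88^2 ≡ 15
88^16 ≡ 109
88^28 = 88^16·88^8·88^4 ≡ 112
88^56 = 88^32·88^16·88^8 ≡ 1  ← first divisor giving 1
The order is 56.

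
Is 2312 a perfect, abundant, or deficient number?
deficient

Proper divisors of 2312: sum = 1 + 2 + 4 + 8 + 17 + 34 + 68 + 136 + 289 + 578 + 1156 = 2293
Since 2293 < 2312, 2312 is deficient.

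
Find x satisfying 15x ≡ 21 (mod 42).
x ≡ 7 (mod 14)

gcd(15, 42) = 3, which divides 21, so solutions exist.
Divide through by 3: 5x ≡ 7 (mod 14).
Find 5^(-1) mod 14 by the extended Euclidean algorithm:
14 = 2 × 5 + 4  ⟹  4 = (1)·14 + (-2)·5
5 = 1 × 4 + 1  ⟹  1 = (-1)·14 + (3)·5
So (3)·5 ≡ 1 (mod 14), i.e. 5^(-1) ≡ 3 (mod 14).
x ≡ 3 × 7 = 21 ≡ 7 (mod 14).
Check: 15 × 7 = 105 ≡ 21 (mod 42).
x ≡ 7 (mod 14), giving 3 solutions mod 42.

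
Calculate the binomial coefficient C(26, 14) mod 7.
3

Using Lucas' theorem:
Write n=26 and k=14 in base 7:
n in base 7: [3, 5]
k in base 7: [2, 0]
C(26,14) mod 7 = ∏ C(n_i, k_i) mod 7
Digit binomials (mod 7): C(3,2) = 3; C(5,0) = 1
Product: 3 × 1 = 3 ≡ 3 (mod 7)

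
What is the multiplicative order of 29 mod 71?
35

71 is prime, so ord(29) divides φ(71) = 70.
Divisors of 70: 1, 2, 5, 7, 10, 14, 35, 70.
Repeated squaring: 29^1 ≡ 29, 29^2 ≡ 60, 29^4 ≡ 50, 29^8 ≡ 15, 29^16 ≡ 12, 29^32 ≡ 2, 29^64 ≡ 4 (mod 71).
Test 29^d mod 71 for each divisor d in increasing order:
29^1 ≡ 29
29^2 ≡ 60
29^5 = 29^4·29^1 ≡ 30
29^7 = 29^4·29^2·29^1 ≡ 25
29^10 = 29^8·29^2 ≡ 48
29^14 = 29^8·29^4·29^2 ≡ 57
29^35 = 29^32·29^2·29^1 ≡ 1  ← first divisor giving 1
The order is 35.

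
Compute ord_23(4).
11

23 is prime, so ord(4) divides φ(23) = 22.
Divisors of 22: 1, 2, 11, 22.
Repeated squaring: 4^1 ≡ 4, 4^2 ≡ 16, 4^4 ≡ 3, 4^8 ≡ 9, 4^16 ≡ 12 (mod 23).
Test 4^d mod 23 for each divisor d in increasing order:
4^1 ≡ 4
4^2 ≡ 16
4^11 = 4^8·4^2·4^1 ≡ 1  ← first divisor giving 1
The order is 11.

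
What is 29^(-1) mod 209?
173

gcd(29, 209) = 1, so the inverse exists.
Extended Euclidean algorithm on (209, 29):
209 = 7 × 29 + 6  ⟹  6 = (1)·209 + (-7)·29
29 = 4 × 6 + 5  ⟹  5 = (-4)·209 + (29)·29
6 = 1 × 5 + 1  ⟹  1 = (5)·209 + (-36)·29
So (-36)·29 ≡ 1 (mod 209), i.e. 29^(-1) ≡ -36 ≡ 173 (mod 209).
Check: 29 × 173 = 5017 ≡ 1 (mod 209)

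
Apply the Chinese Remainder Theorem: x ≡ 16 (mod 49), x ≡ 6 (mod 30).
996

Using Chinese Remainder Theorem:
M = 49 × 30 = 1470
M1 = 30, M2 = 49
y1 = 30^(-1) mod 49 = 18
y2 = 49^(-1) mod 30 = 19
x = (16×30×18 + 6×49×19) mod 1470 = 996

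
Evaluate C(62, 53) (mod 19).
0

Using Lucas' theorem:
Write n=62 and k=53 in base 19:
n in base 19: [3, 5]
k in base 19: [2, 15]
C(62,53) mod 19 = ∏ C(n_i, k_i) mod 19
Digit binomials (mod 19): C(3,2) = 3; C(5,15) = 0 (k_i > n_i)
Product: 3 × 0 = 0 ≡ 0 (mod 19)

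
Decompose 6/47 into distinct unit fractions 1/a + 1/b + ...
1/8 + 1/376

Greedy algorithm:
6/47: ceiling(47/6) = 8, use 1/8
1/376: ceiling(376/1) = 376, use 1/376
Result: 6/47 = 1/8 + 1/376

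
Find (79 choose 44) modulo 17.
15

Using Lucas' theorem:
Write n=79 and k=44 in base 17:
n in base 17: [4, 11]
k in base 17: [2, 10]
C(79,44) mod 17 = ∏ C(n_i, k_i) mod 17
Digit binomials (mod 17): C(4,2) = 6; C(11,10) = 11
Product: 6 × 11 = 66 ≡ 15 (mod 17)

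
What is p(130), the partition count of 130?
5371315400

p(n) counts ways to write n as a sum of positive integers (order ignored).
Euler's pentagonal recurrence: p(k) = p(k-1) + p(k-2) - p(k-5) - p(k-7) + p(k-12) + p(k-15) - ... (offsets j(3j∓1)/2, signs ++--, p(0)=1, p(<0)=0).
DP table for k = 0..129: p(0)=1, p(1)=1, p(2)=2, p(3)=3, p(4)=5, p(5)=7, p(6)=11, p(7)=15, p(8)=22, p(9)=30, p(10)=42, p(11)=56, p(12)=77, p(13)=101, p(14)=135, p(15)=176, p(16)=231, p(17)=297, p(18)=385, p(19)=490, p(20)=627, p(21)=792, p(22)=1002, p(23)=1255, p(24)=1575, p(25)=1958, p(26)=2436, p(27)=3010, p(28)=3718, p(29)=4565, p(30)=5604, p(31)=6842, p(32)=8349, p(33)=10143, p(34)=12310, p(35)=14883, p(36)=17977, p(37)=21637, p(38)=26015, p(39)=31185, p(40)=37338, p(41)=44583, p(42)=53174, p(43)=63261, p(44)=75175, p(45)=89134, p(46)=105558, p(47)=124754, p(48)=147273, p(49)=173525, p(50)=204226, p(51)=239943, p(52)=281589, p(53)=329931, p(54)=386155, p(55)=451276, p(56)=526823, p(57)=614154, p(58)=715220, p(59)=831820, p(60)=966467, p(61)=1121505, p(62)=1300156, p(63)=1505499, p(64)=1741630, p(65)=2012558, p(66)=2323520, p(67)=2679689, p(68)=3087735, p(69)=3554345, p(70)=4087968, p(71)=4697205, p(72)=5392783, p(73)=6185689, p(74)=7089500, p(75)=8118264, p(76)=9289091, p(77)=10619863, p(78)=12132164, p(79)=13848650, p(80)=15796476, p(81)=18004327, p(82)=20506255, p(83)=23338469, p(84)=26543660, p(85)=30167357, p(86)=34262962, p(87)=38887673, p(88)=44108109, p(89)=49995925, p(90)=56634173, p(91)=64112359, p(92)=72533807, p(93)=82010177, p(94)=92669720, p(95)=104651419, p(96)=118114304, p(97)=133230930, p(98)=150198136, p(99)=169229875, p(100)=190569292, p(101)=214481126, p(102)=241265379, p(103)=271248950, p(104)=304801365, p(105)=342325709, p(106)=384276336, p(107)=431149389, p(108)=483502844, p(109)=541946240, p(110)=607163746, p(111)=679903203, p(112)=761002156, p(113)=851376628, p(114)=952050665, p(115)=1064144451, p(116)=1188908248, p(117)=1327710076, p(118)=1482074143, p(119)=1653668665, p(120)=1844349560, p(121)=2056148051, p(122)=2291320912, p(123)=2552338241, p(124)=2841940500, p(125)=3163127352, p(126)=3519222692, p(127)=3913864295, p(128)=4351078600, p(129)=4835271870.
Final step: p(130) = p(129) + p(128) - p(125) - p(123) + p(118) + p(115) - p(108) - p(104) + p(95) + p(90) - p(79) - p(73) + p(60) + p(53) - p(38) - p(30) + p(13) + p(4)
= 4835271870 + 4351078600 - 3163127352 - 2552338241 + 1482074143 + 1064144451 - 483502844 - 304801365 + 104651419 + 56634173 - 13848650 - 6185689 + 966467 + 329931 - 26015 - 5604 + 101 + 5
= 5371315400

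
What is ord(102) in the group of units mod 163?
54

163 is prime, so ord(102) divides φ(163) = 162.
Divisors of 162: 1, 2, 3, 6, 9, 18, 27, 54, 81, 162.
Repeated squaring: 102^1 ≡ 102, 102^2 ≡ 135, 102^4 ≡ 132, 102^8 ≡ 146, 102^16 ≡ 126, 102^32 ≡ 65, 102^64 ≡ 150, 102^128 ≡ 6 (mod 163).
Test 102^d mod 163 for each divisor d in increasing order:
102^1 ≡ 102
102^2 ≡ 135
102^3 = 102^2·102^1 ≡ 78
102^6 = 102^4·102^2 ≡ 53
102^9 = 102^8·102^1 ≡ 59
102^18 = 102^16·102^2 ≡ 58
102^27 = 102^16·102^8·102^2·102^1 ≡ 162
102^54 = 102^32·102^16·102^4·102^2 ≡ 1  ← first divisor giving 1
The order is 54.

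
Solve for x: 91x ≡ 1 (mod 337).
100

gcd(91, 337) = 1, so the inverse exists.
Extended Euclidean algorithm on (337, 91):
337 = 3 × 91 + 64  ⟹  64 = (1)·337 + (-3)·91
91 = 1 × 64 + 27  ⟹  27 = (-1)·337 + (4)·91
64 = 2 × 27 + 10  ⟹  10 = (3)·337 + (-11)·91
27 = 2 × 10 + 7  ⟹  7 = (-7)·337 + (26)·91
10 = 1 × 7 + 3  ⟹  3 = (10)·337 + (-37)·91
7 = 2 × 3 + 1  ⟹  1 = (-27)·337 + (100)·91
So (100)·91 ≡ 1 (mod 337), i.e. 91^(-1) ≡ 100 (mod 337).
Check: 91 × 100 = 9100 ≡ 1 (mod 337)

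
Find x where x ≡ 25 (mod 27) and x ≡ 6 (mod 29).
673

Using Chinese Remainder Theorem:
M = 27 × 29 = 783
M1 = 29, M2 = 27
y1 = 29^(-1) mod 27 = 14
y2 = 27^(-1) mod 29 = 14
x = (25×29×14 + 6×27×14) mod 783 = 673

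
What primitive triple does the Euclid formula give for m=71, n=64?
(945, 9088, 9137)

Euclid's formula: a = m² - n², b = 2mn, c = m² + n²
m = 71, n = 64
a = 71² - 64² = 5041 - 4096 = 945
b = 2 × 71 × 64 = 9088
c = 71² + 64² = 5041 + 4096 = 9137
Verification: 945² + 9088² = 893025 + 82591744 = 83484769 = 9137² ✓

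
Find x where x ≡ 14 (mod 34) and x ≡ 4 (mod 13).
82

Using Chinese Remainder Theorem:
M = 34 × 13 = 442
M1 = 13, M2 = 34
y1 = 13^(-1) mod 34 = 21
y2 = 34^(-1) mod 13 = 5
x = (14×13×21 + 4×34×5) mod 442 = 82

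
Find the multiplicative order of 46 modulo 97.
32

97 is prime, so ord(46) divides φ(97) = 96.
Divisors of 96: 1, 2, 3, 4, 6, 8, 12, 16, 24, 32, 48, 96.
Repeated squaring: 46^1 ≡ 46, 46^2 ≡ 79, 46^4 ≡ 33, 46^8 ≡ 22, 46^16 ≡ 96, 46^32 ≡ 1, 46^64 ≡ 1 (mod 97).
Test 46^d mod 97 for each divisor d in increasing order:
46^1 ≡ 46
46^2 ≡ 79
46^3 = 46^2·46^1 ≡ 45
46^4 ≡ 33
46^6 = 46^4·46^2 ≡ 85
46^8 ≡ 22
46^12 = 46^8·46^4 ≡ 47
46^16 ≡ 96
46^24 = 46^16·46^8 ≡ 75
46^32 ≡ 1  ← first divisor giving 1
The order is 32.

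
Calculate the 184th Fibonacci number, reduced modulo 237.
231

Matrix identity: Q^n = [[F_(n+1), F_n], [F_n, F_(n-1)]] with Q = [[1,1],[1,0]].
n = 184 = 10111000₂. Square-and-multiply, entries mod 237:
Q^1 = [[1,1],[1,0]]
Q^2 = (Q^1)² = [[2,1],[1,1]]
Q^5 = (Q^2)²·Q = [[8,5],[5,3]]
Q^11 = (Q^5)²·Q = [[144,89],[89,55]]
Q^23 = (Q^11)²·Q = [[153,217],[217,173]]
Q^46 = (Q^23)² = [[109,116],[116,230]]
Q^92 = (Q^46)² = [[215,219],[219,233]]
Q^184 = (Q^92)² = [[97,231],[231,103]]
F_184 mod 237 = Q^184[0][1] = 231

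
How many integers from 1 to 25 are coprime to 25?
20

25 = 5^2
φ(n) = n × ∏(1 - 1/p) for each prime p dividing n
φ(25) = 25 × (1 - 1/5) = 20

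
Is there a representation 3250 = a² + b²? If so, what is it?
1² + 57² (a=1, b=57)

Factorization: 3250 = 2 × 5^3 × 13
By Fermat: n is sum of two squares iff every prime p ≡ 3 (mod 4) appears to even power.
All primes ≡ 3 (mod 4) appear to even power.
Search a = 0, 1, 2, … for 3250 - a² a perfect square: first hit at a = 1: 3250 - 1 = 3249 = 57².
3250 = 1² + 57² = 1 + 3249 ✓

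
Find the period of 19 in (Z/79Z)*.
39

79 is prime, so ord(19) divides φ(79) = 78.
Divisors of 78: 1, 2, 3, 6, 13, 26, 39, 78.
Repeated squaring: 19^1 ≡ 19, 19^2 ≡ 45, 19^4 ≡ 50, 19^8 ≡ 51, 19^16 ≡ 73, 19^32 ≡ 36, 19^64 ≡ 32 (mod 79).
Test 19^d mod 79 for each divisor d in increasing order:
19^1 ≡ 19
19^2 ≡ 45
19^3 = 19^2·19^1 ≡ 65
19^6 = 19^4·19^2 ≡ 38
19^13 = 19^8·19^4·19^1 ≡ 23
19^26 = 19^16·19^8·19^2 ≡ 55
19^39 = 19^32·19^4·19^2·19^1 ≡ 1  ← first divisor giving 1
The order is 39.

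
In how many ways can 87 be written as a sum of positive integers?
38887673

p(n) counts ways to write n as a sum of positive integers (order ignored).
Euler's pentagonal recurrence: p(k) = p(k-1) + p(k-2) - p(k-5) - p(k-7) + p(k-12) + p(k-15) - ... (offsets j(3j∓1)/2, signs ++--, p(0)=1, p(<0)=0).
DP table for k = 0..86: p(0)=1, p(1)=1, p(2)=2, p(3)=3, p(4)=5, p(5)=7, p(6)=11, p(7)=15, p(8)=22, p(9)=30, p(10)=42, p(11)=56, p(12)=77, p(13)=101, p(14)=135, p(15)=176, p(16)=231, p(17)=297, p(18)=385, p(19)=490, p(20)=627, p(21)=792, p(22)=1002, p(23)=1255, p(24)=1575, p(25)=1958, p(26)=2436, p(27)=3010, p(28)=3718, p(29)=4565, p(30)=5604, p(31)=6842, p(32)=8349, p(33)=10143, p(34)=12310, p(35)=14883, p(36)=17977, p(37)=21637, p(38)=26015, p(39)=31185, p(40)=37338, p(41)=44583, p(42)=53174, p(43)=63261, p(44)=75175, p(45)=89134, p(46)=105558, p(47)=124754, p(48)=147273, p(49)=173525, p(50)=204226, p(51)=239943, p(52)=281589, p(53)=329931, p(54)=386155, p(55)=451276, p(56)=526823, p(57)=614154, p(58)=715220, p(59)=831820, p(60)=966467, p(61)=1121505, p(62)=1300156, p(63)=1505499, p(64)=1741630, p(65)=2012558, p(66)=2323520, p(67)=2679689, p(68)=3087735, p(69)=3554345, p(70)=4087968, p(71)=4697205, p(72)=5392783, p(73)=6185689, p(74)=7089500, p(75)=8118264, p(76)=9289091, p(77)=10619863, p(78)=12132164, p(79)=13848650, p(80)=15796476, p(81)=18004327, p(82)=20506255, p(83)=23338469, p(84)=26543660, p(85)=30167357, p(86)=34262962.
Final step: p(87) = p(86) + p(85) - p(82) - p(80) + p(75) + p(72) - p(65) - p(61) + p(52) + p(47) - p(36) - p(30) + p(17) + p(10)
= 34262962 + 30167357 - 20506255 - 15796476 + 8118264 + 5392783 - 2012558 - 1121505 + 281589 + 124754 - 17977 - 5604 + 297 + 42
= 38887673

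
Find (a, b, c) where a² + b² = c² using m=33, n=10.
(989, 660, 1189)

Euclid's formula: a = m² - n², b = 2mn, c = m² + n²
m = 33, n = 10
a = 33² - 10² = 1089 - 100 = 989
b = 2 × 33 × 10 = 660
c = 33² + 10² = 1089 + 100 = 1189
Verification: 989² + 660² = 978121 + 435600 = 1413721 = 1189² ✓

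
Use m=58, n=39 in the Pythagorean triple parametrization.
(1843, 4524, 4885)

Euclid's formula: a = m² - n², b = 2mn, c = m² + n²
m = 58, n = 39
a = 58² - 39² = 3364 - 1521 = 1843
b = 2 × 58 × 39 = 4524
c = 58² + 39² = 3364 + 1521 = 4885
Verification: 1843² + 4524² = 3396649 + 20466576 = 23863225 = 4885² ✓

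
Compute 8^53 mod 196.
176

Repeated squaring. Binary of 53 = 110101.
8^1 ≡ 8 (mod 196); 8^2 ≡ 64 (mod 196); 8^4 ≡ 176 (mod 196); 8^8 ≡ 8 (mod 196); 8^16 ≡ 64 (mod 196); 8^32 ≡ 176 (mod 196)
8^53 = 8^1 × 8^4 × 8^16 × 8^32 ≡ 176 (mod 196)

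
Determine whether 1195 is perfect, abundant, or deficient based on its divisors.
deficient

Proper divisors of 1195: sum = 1 + 5 + 239 = 245
Since 245 < 1195, 1195 is deficient.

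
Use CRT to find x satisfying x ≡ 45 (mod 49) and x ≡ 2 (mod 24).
290

Using Chinese Remainder Theorem:
M = 49 × 24 = 1176
M1 = 24, M2 = 49
y1 = 24^(-1) mod 49 = 47
y2 = 49^(-1) mod 24 = 1
x = (45×24×47 + 2×49×1) mod 1176 = 290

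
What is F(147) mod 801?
254

Matrix identity: Q^n = [[F_(n+1), F_n], [F_n, F_(n-1)]] with Q = [[1,1],[1,0]].
n = 147 = 10010011₂. Square-and-multiply, entries mod 801:
Q^1 = [[1,1],[1,0]]
Q^2 = (Q^1)² = [[2,1],[1,1]]
Q^4 = (Q^2)² = [[5,3],[3,2]]
Q^9 = (Q^4)²·Q = [[55,34],[34,21]]
Q^18 = (Q^9)² = [[176,181],[181,796]]
Q^36 = (Q^18)² = [[458,513],[513,746]]
Q^73 = (Q^36)²·Q = [[424,343],[343,81]]
Q^147 = (Q^73)²·Q = [[453,254],[254,199]]
F_147 mod 801 = Q^147[0][1] = 254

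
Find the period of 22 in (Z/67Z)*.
11

67 is prime, so ord(22) divides φ(67) = 66.
Divisors of 66: 1, 2, 3, 6, 11, 22, 33, 66.
Repeated squaring: 22^1 ≡ 22, 22^2 ≡ 15, 22^4 ≡ 24, 22^8 ≡ 40, 22^16 ≡ 59, 22^32 ≡ 64, 22^64 ≡ 9 (mod 67).
Test 22^d mod 67 for each divisor d in increasing order:
22^1 ≡ 22
22^2 ≡ 15
22^3 = 22^2·22^1 ≡ 62
22^6 = 22^4·22^2 ≡ 25
22^11 = 22^8·22^2·22^1 ≡ 1  ← first divisor giving 1
The order is 11.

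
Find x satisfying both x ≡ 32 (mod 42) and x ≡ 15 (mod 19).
452

Using Chinese Remainder Theorem:
M = 42 × 19 = 798
M1 = 19, M2 = 42
y1 = 19^(-1) mod 42 = 31
y2 = 42^(-1) mod 19 = 5
x = (32×19×31 + 15×42×5) mod 798 = 452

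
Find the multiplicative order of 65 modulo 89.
88

89 is prime, so ord(65) divides φ(89) = 88.
Divisors of 88: 1, 2, 4, 8, 11, 22, 44, 88.
Repeated squaring: 65^1 ≡ 65, 65^2 ≡ 42, 65^4 ≡ 73, 65^8 ≡ 78, 65^16 ≡ 32, 65^32 ≡ 45, 65^64 ≡ 67 (mod 89).
Test 65^d mod 89 for each divisor d in increasing order:
65^1 ≡ 65
65^2 ≡ 42
65^4 ≡ 73
65^8 ≡ 78
65^11 = 65^8·65^2·65^1 ≡ 52
65^22 = 65^16·65^4·65^2 ≡ 34
65^44 = 65^32·65^8·65^4 ≡ 88
65^88 = 65^64·65^16·65^8 ≡ 1  ← first divisor giving 1
The order is 88.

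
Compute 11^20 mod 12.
1

Repeated squaring. Binary of 20 = 10100.
11^1 ≡ 11 (mod 12); 11^2 ≡ 1 (mod 12); 11^4 ≡ 1 (mod 12); 11^8 ≡ 1 (mod 12); 11^16 ≡ 1 (mod 12)
11^20 = 11^4 × 11^16 ≡ 1 (mod 12)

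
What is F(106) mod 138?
55

Matrix identity: Q^n = [[F_(n+1), F_n], [F_n, F_(n-1)]] with Q = [[1,1],[1,0]].
n = 106 = 1101010₂. Square-and-multiply, entries mod 138:
Q^1 = [[1,1],[1,0]]
Q^3 = (Q^1)²·Q = [[3,2],[2,1]]
Q^6 = (Q^3)² = [[13,8],[8,5]]
Q^13 = (Q^6)²·Q = [[101,95],[95,6]]
Q^26 = (Q^13)² = [[44,91],[91,91]]
Q^53 = (Q^26)²·Q = [[8,5],[5,3]]
Q^106 = (Q^53)² = [[89,55],[55,34]]
F_106 mod 138 = Q^106[0][1] = 55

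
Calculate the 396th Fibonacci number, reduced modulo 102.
0

Matrix identity: Q^n = [[F_(n+1), F_n], [F_n, F_(n-1)]] with Q = [[1,1],[1,0]].
n = 396 = 110001100₂. Square-and-multiply, entries mod 102:
Q^1 = [[1,1],[1,0]]
Q^3 = (Q^1)²·Q = [[3,2],[2,1]]
Q^6 = (Q^3)² = [[13,8],[8,5]]
Q^12 = (Q^6)² = [[29,42],[42,89]]
Q^24 = (Q^12)² = [[55,60],[60,97]]
Q^49 = (Q^24)²·Q = [[37,97],[97,42]]
Q^99 = (Q^49)²·Q = [[81,68],[68,13]]
Q^198 = (Q^99)² = [[67,68],[68,101]]
Q^396 = (Q^198)² = [[35,0],[0,35]]
F_396 mod 102 = Q^396[0][1] = 0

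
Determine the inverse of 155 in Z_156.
155

gcd(155, 156) = 1, so the inverse exists.
Extended Euclidean algorithm on (156, 155):
156 = 1 × 155 + 1  ⟹  1 = (1)·156 + (-1)·155
So (-1)·155 ≡ 1 (mod 156), i.e. 155^(-1) ≡ -1 ≡ 155 (mod 156).
Check: 155 × 155 = 24025 ≡ 1 (mod 156)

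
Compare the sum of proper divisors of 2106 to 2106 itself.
abundant

Proper divisors of 2106: sum = 1 + 2 + 3 + 6 + 9 + 13 + 18 + 26 + ... + 234 + 351 + 702 + 1053 (19 divisors) = 2976
Since 2976 > 2106, 2106 is abundant.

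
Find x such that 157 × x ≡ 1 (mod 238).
47

gcd(157, 238) = 1, so the inverse exists.
Extended Euclidean algorithm on (238, 157):
238 = 1 × 157 + 81  ⟹  81 = (1)·238 + (-1)·157
157 = 1 × 81 + 76  ⟹  76 = (-1)·238 + (2)·157
81 = 1 × 76 + 5  ⟹  5 = (2)·238 + (-3)·157
76 = 15 × 5 + 1  ⟹  1 = (-31)·238 + (47)·157
So (47)·157 ≡ 1 (mod 238), i.e. 157^(-1) ≡ 47 (mod 238).
Check: 157 × 47 = 7379 ≡ 1 (mod 238)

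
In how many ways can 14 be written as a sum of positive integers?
135

p(n) counts ways to write n as a sum of positive integers (order ignored).
Euler's pentagonal recurrence: p(k) = p(k-1) + p(k-2) - p(k-5) - p(k-7) + p(k-12) + p(k-15) - ... (offsets j(3j∓1)/2, signs ++--, p(0)=1, p(<0)=0).
DP table for k = 0..13: p(0)=1, p(1)=1, p(2)=2, p(3)=3, p(4)=5, p(5)=7, p(6)=11, p(7)=15, p(8)=22, p(9)=30, p(10)=42, p(11)=56, p(12)=77, p(13)=101.
Final step: p(14) = p(13) + p(12) - p(9) - p(7) + p(2)
= 101 + 77 - 30 - 15 + 2
= 135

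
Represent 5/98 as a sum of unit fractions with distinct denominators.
1/20 + 1/980

Greedy algorithm:
5/98: ceiling(98/5) = 20, use 1/20
1/980: ceiling(980/1) = 980, use 1/980
Result: 5/98 = 1/20 + 1/980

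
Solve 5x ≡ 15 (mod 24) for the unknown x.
x ≡ 3 (mod 24)

gcd(5, 24) = 1, which divides 15, so solutions exist.
Find 5^(-1) mod 24 by the extended Euclidean algorithm:
24 = 4 × 5 + 4  ⟹  4 = (1)·24 + (-4)·5
5 = 1 × 4 + 1  ⟹  1 = (-1)·24 + (5)·5
So (5)·5 ≡ 1 (mod 24), i.e. 5^(-1) ≡ 5 (mod 24).
x ≡ 5 × 15 = 75 ≡ 3 (mod 24).
Check: 5 × 3 = 15 ≡ 15 (mod 24).
Unique solution: x ≡ 3 (mod 24)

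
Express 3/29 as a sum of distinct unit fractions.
1/10 + 1/290

Greedy algorithm:
3/29: ceiling(29/3) = 10, use 1/10
1/290: ceiling(290/1) = 290, use 1/290
Result: 3/29 = 1/10 + 1/290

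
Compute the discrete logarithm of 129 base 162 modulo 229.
52

Baby-step giant-step with step n = ⌈√229⌉ = 16.
Baby steps 162^j mod 229 (j:value) for j=0..15: 0:1, 1:162, 2:138, 3:143, 4:37, 5:40, 6:68, 7:24, 8:224, 9:106, 10:226, 11:201, 12:44, 13:29, 14:118, 15:109.
Giant-step multiplier: 162^(-16) ≡ 162^(228-16) = 162^212 ≡ 55 (mod 229).
Giant steps γ_i = 129·55^i mod 229: γ_0=129, γ_1=225, γ_2=9, γ_3=37 (in table at j=4).
x = i·n + j = 3·16 + 4 = 52.
Check: 162^52 ≡ 129 (mod 229).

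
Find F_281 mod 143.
1

Matrix identity: Q^n = [[F_(n+1), F_n], [F_n, F_(n-1)]] with Q = [[1,1],[1,0]].
n = 281 = 100011001₂. Square-and-multiply, entries mod 143:
Q^1 = [[1,1],[1,0]]
Q^2 = (Q^1)² = [[2,1],[1,1]]
Q^4 = (Q^2)² = [[5,3],[3,2]]
Q^8 = (Q^4)² = [[34,21],[21,13]]
Q^17 = (Q^8)²·Q = [[10,24],[24,129]]
Q^35 = (Q^17)²·Q = [[8,104],[104,47]]
Q^70 = (Q^35)² = [[12,0],[0,12]]
Q^140 = (Q^70)² = [[1,0],[0,1]]
Q^281 = (Q^140)²·Q = [[1,1],[1,0]]
F_281 mod 143 = Q^281[0][1] = 1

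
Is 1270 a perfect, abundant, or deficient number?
deficient

Proper divisors of 1270: sum = 1 + 2 + 5 + 10 + 127 + 254 + 635 = 1034
Since 1034 < 1270, 1270 is deficient.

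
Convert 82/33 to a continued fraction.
[2; 2, 16]

Euclidean algorithm steps:
82 = 2 × 33 + 16
33 = 2 × 16 + 1
16 = 16 × 1 + 0
Continued fraction: [2; 2, 16]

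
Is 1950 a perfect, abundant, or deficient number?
abundant

Proper divisors of 1950: sum = 1 + 2 + 3 + 5 + 6 + 10 + 13 + 15 + ... + 325 + 390 + 650 + 975 (23 divisors) = 3258
Since 3258 > 1950, 1950 is abundant.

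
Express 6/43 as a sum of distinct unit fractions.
1/8 + 1/69 + 1/23736

Greedy algorithm:
6/43: ceiling(43/6) = 8, use 1/8
5/344: ceiling(344/5) = 69, use 1/69
1/23736: ceiling(23736/1) = 23736, use 1/23736
Result: 6/43 = 1/8 + 1/69 + 1/23736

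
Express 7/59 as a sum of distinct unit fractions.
1/9 + 1/133 + 1/70623

Greedy algorithm:
7/59: ceiling(59/7) = 9, use 1/9
4/531: ceiling(531/4) = 133, use 1/133
1/70623: ceiling(70623/1) = 70623, use 1/70623
Result: 7/59 = 1/9 + 1/133 + 1/70623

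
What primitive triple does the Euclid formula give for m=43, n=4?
(1833, 344, 1865)

Euclid's formula: a = m² - n², b = 2mn, c = m² + n²
m = 43, n = 4
a = 43² - 4² = 1849 - 16 = 1833
b = 2 × 43 × 4 = 344
c = 43² + 4² = 1849 + 16 = 1865
Verification: 1833² + 344² = 3359889 + 118336 = 3478225 = 1865² ✓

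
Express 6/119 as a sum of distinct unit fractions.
1/20 + 1/2380

Greedy algorithm:
6/119: ceiling(119/6) = 20, use 1/20
1/2380: ceiling(2380/1) = 2380, use 1/2380
Result: 6/119 = 1/20 + 1/2380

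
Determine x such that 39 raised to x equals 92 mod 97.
47

Baby-step giant-step with step n = ⌈√97⌉ = 10.
Baby steps 39^j mod 97 (j:value) for j=0..9: 0:1, 1:39, 2:66, 3:52, 4:88, 5:37, 6:85, 7:17, 8:81, 9:55.
Giant-step multiplier: 39^(-10) ≡ 39^(96-10) = 39^86 ≡ 53 (mod 97).
Giant steps γ_i = 92·53^i mod 97: γ_0=92, γ_1=26, γ_2=20, γ_3=90, γ_4=17 (in table at j=7).
x = i·n + j = 4·10 + 7 = 47.
Check: 39^47 ≡ 92 (mod 97).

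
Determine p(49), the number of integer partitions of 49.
173525

p(n) counts ways to write n as a sum of positive integers (order ignored).
Euler's pentagonal recurrence: p(k) = p(k-1) + p(k-2) - p(k-5) - p(k-7) + p(k-12) + p(k-15) - ... (offsets j(3j∓1)/2, signs ++--, p(0)=1, p(<0)=0).
DP table for k = 0..48: p(0)=1, p(1)=1, p(2)=2, p(3)=3, p(4)=5, p(5)=7, p(6)=11, p(7)=15, p(8)=22, p(9)=30, p(10)=42, p(11)=56, p(12)=77, p(13)=101, p(14)=135, p(15)=176, p(16)=231, p(17)=297, p(18)=385, p(19)=490, p(20)=627, p(21)=792, p(22)=1002, p(23)=1255, p(24)=1575, p(25)=1958, p(26)=2436, p(27)=3010, p(28)=3718, p(29)=4565, p(30)=5604, p(31)=6842, p(32)=8349, p(33)=10143, p(34)=12310, p(35)=14883, p(36)=17977, p(37)=21637, p(38)=26015, p(39)=31185, p(40)=37338, p(41)=44583, p(42)=53174, p(43)=63261, p(44)=75175, p(45)=89134, p(46)=105558, p(47)=124754, p(48)=147273.
Final step: p(49) = p(48) + p(47) - p(44) - p(42) + p(37) + p(34) - p(27) - p(23) + p(14) + p(9)
= 147273 + 124754 - 75175 - 53174 + 21637 + 12310 - 3010 - 1255 + 135 + 30
= 173525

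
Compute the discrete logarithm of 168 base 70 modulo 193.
38

Baby-step giant-step with step n = ⌈√193⌉ = 14.
Baby steps 70^j mod 193 (j:value) for j=0..13: 0:1, 1:70, 2:75, 3:39, 4:28, 5:30, 6:170, 7:127, 8:12, 9:68, 10:128, 11:82, 12:143, 13:167.
Giant-step multiplier: 70^(-14) ≡ 70^(192-14) = 70^178 ≡ 93 (mod 193).
Giant steps γ_i = 168·93^i mod 193: γ_0=168, γ_1=184, γ_2=128 (in table at j=10).
x = i·n + j = 2·14 + 10 = 38.
Check: 70^38 ≡ 168 (mod 193).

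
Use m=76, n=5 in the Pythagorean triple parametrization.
(5751, 760, 5801)

Euclid's formula: a = m² - n², b = 2mn, c = m² + n²
m = 76, n = 5
a = 76² - 5² = 5776 - 25 = 5751
b = 2 × 76 × 5 = 760
c = 76² + 5² = 5776 + 25 = 5801
Verification: 5751² + 760² = 33074001 + 577600 = 33651601 = 5801² ✓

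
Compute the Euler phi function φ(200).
80

200 = 2^3 × 5^2
φ(n) = n × ∏(1 - 1/p) for each prime p dividing n
φ(200) = 200 × (1 - 1/2) × (1 - 1/5) = 80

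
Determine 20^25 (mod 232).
152

Repeated squaring. Binary of 25 = 11001.
20^1 ≡ 20 (mod 232); 20^2 ≡ 168 (mod 232); 20^4 ≡ 152 (mod 232); 20^8 ≡ 136 (mod 232); 20^16 ≡ 168 (mod 232)
20^25 = 20^1 × 20^8 × 20^16 ≡ 152 (mod 232)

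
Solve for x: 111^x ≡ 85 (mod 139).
13

Baby-step giant-step with step n = ⌈√139⌉ = 12.
Baby steps 111^j mod 139 (j:value) for j=0..11: 0:1, 1:111, 2:89, 3:10, 4:137, 5:56, 6:100, 7:119, 8:4, 9:27, 10:78, 11:40.
Giant-step multiplier: 111^(-12) ≡ 111^(138-12) = 111^126 ≡ 52 (mod 139).
Giant steps γ_i = 85·52^i mod 139: γ_0=85, γ_1=111 (in table at j=1).
x = i·n + j = 1·12 + 1 = 13.
Check: 111^13 ≡ 85 (mod 139).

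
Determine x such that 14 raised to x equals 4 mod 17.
12

Baby-step giant-step with step n = ⌈√17⌉ = 5.
Baby steps 14^j mod 17 (j:value) for j=0..4: 0:1, 1:14, 2:9, 3:7, 4:13.
Giant-step multiplier: 14^(-5) ≡ 14^(16-5) = 14^11 ≡ 10 (mod 17).
Giant steps γ_i = 4·10^i mod 17: γ_0=4, γ_1=6, γ_2=9 (in table at j=2).
x = i·n + j = 2·5 + 2 = 12.
Check: 14^12 ≡ 4 (mod 17).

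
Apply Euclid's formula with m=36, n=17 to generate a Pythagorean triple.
(1007, 1224, 1585)

Euclid's formula: a = m² - n², b = 2mn, c = m² + n²
m = 36, n = 17
a = 36² - 17² = 1296 - 289 = 1007
b = 2 × 36 × 17 = 1224
c = 36² + 17² = 1296 + 289 = 1585
Verification: 1007² + 1224² = 1014049 + 1498176 = 2512225 = 1585² ✓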